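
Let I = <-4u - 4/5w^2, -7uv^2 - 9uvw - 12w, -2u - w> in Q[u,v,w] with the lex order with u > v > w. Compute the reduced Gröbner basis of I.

f_1 = -4u - 4/5w^2, LT = u.
f_2 = -7uv^2 - 9uvw - 12w, LT = uv^2.
f_3 = -2u - w, LT = u.

S(f_1,f_2): lcm = uv^2. S = -9/7uvw + 1/5v^2w^2 - 12/7w.
  reduce S modulo (f_1, f_2, f_3):
  remainder 1/5v^2w^2 + 9/35vw^3 - 12/7w ≠ 0; add g_4 = 1/5v^2w^2 + 9/35vw^3 - 12/7w to the basis.

S(f_1,f_3): lcm = u. S = 1/5w^2 - 1/2w.
  reduce S modulo (f_1, f_2, f_3, g_4):
  remainder 1/5w^2 - 1/2w ≠ 0; add g_5 = 1/5w^2 - 1/2w to the basis.

S(f_2,f_3): lcm = uv^2. S = 9/7uvw - 1/2v^2w + 12/7w.
  reduce S modulo (f_1, f_2, f_3, g_4, g_5):
  remainder -1/2v^2w - 45/28vw + 12/7w ≠ 0; add g_6 = -1/2v^2w - 45/28vw + 12/7w to the basis.

The other S-polynomials (S(f_1,g_4), S(f_2,g_4), S(f_3,g_4), S(f_1,g_5), S(f_2,g_5), S(f_3,g_5), S(g_4,g_5), S(f_1,g_6), S(f_2,g_6), S(f_3,g_6), S(g_4,g_6), S(g_5,g_6)) all reduce to 0 modulo the current basis, so we have a Gröbner basis.
Inter-reduce: drop elements whose leading term is divisible by another's, tail-reduce, and make monic.

G = {u + 1/2w, v^2w + 45/14vw - 24/7w, w^2 - 5/2w}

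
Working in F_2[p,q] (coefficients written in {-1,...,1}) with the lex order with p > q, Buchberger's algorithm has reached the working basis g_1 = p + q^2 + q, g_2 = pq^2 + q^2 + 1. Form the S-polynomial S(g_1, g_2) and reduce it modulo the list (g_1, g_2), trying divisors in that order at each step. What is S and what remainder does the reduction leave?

S(g_1, g_2) = q^4 + q^3 + q^2 + 1; remainder on division = q^4 + q^3 + q^2 + 1.

lcm(LM(g_1), LM(g_2)) = pq^2.
S = (lcm/LT(g_1))·g_1 − (lcm/LT(g_2))·g_2 = q^4 + q^3 + q^2 + 1.
Reduce S modulo (g_1, g_2) in that order:
  leading term q^4: no divisor's leading term divides it; move q^4 to the remainder.
  leading term q^3: no divisor's leading term divides it; move q^3 to the remainder.
  leading term q^2: no divisor's leading term divides it; move q^2 to the remainder.
  leading term 1: no divisor's leading term divides it; move 1 to the remainder.
The remainder q^4 + q^3 + q^2 + 1 is nonzero, so it would be added as the next basis element.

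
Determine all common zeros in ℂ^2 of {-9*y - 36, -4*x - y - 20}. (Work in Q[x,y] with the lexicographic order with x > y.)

{(-4, -4)}

Compute a lex Gröbner basis by Buchberger's algorithm.
f_1 = -9*y - 36, LT = y.
f_2 = -4*x - y - 20, LT = x.

S(f_1,f_2): leading monomials are coprime, so the S-polynomial reduces to 0 (Buchberger's first criterion).
Every S-polynomial of the final basis reduces to 0, so we have a Gröbner basis.
Inter-reduce: drop elements whose leading term is divisible by another's, tail-reduce, and make monic.
Reduced Gröbner basis: {x + 4, y + 4}.

Elimination: the polynomial y + 4 lies in the elimination ideal for y, so y ∈ {-4}. For each such y, the remaining basis elements (now univariate) give the rest of the solution.
  y = -4: the earlier basis element becomes x + 4 = 0, giving x = -4 — point (-4, -4).
Each listed point satisfies every original equation (direct substitution).
This is the nonlinear analogue of row-reducing a linear system.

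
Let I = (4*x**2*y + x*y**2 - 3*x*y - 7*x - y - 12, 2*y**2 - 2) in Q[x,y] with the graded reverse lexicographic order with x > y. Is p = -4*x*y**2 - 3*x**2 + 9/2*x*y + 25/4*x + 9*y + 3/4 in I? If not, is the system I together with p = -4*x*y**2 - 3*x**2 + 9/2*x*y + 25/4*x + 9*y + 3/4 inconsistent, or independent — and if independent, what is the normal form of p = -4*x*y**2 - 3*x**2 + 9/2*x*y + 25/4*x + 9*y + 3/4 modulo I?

-4*x*y**2 - 3*x**2 + 9/2*x*y + 25/4*x + 9*y + 3/4 lies in I (it reduces to 0).

First compute the reduced Gröbner basis of I by Buchberger's algorithm.
f_1 = 4*x**2*y + x*y**2 - 3*x*y - 7*x - y - 12, LT = x**2*y.
f_2 = 2*y**2 - 2, LT = y**2.

S(f_1,f_2): lcm = x**2*y**2. S = 1/4*x*y**3 - 3/4*x*y**2 + x**2 - 7/4*x*y - 1/4*y**2 - 3*y.
  leading term x*y**3: subtract (1/8*x*y)·f_2 from 1/4*x*y**3 - 3/4*x*y**2 + x**2 - 7/4*x*y - 1/4*y**2 - 3*y → -3/4*x*y**2 + x**2 - 3/2*x*y - 1/4*y**2 - 3*y
  leading term x*y**2: subtract (-3/8*x)·f_2 from -3/4*x*y**2 + x**2 - 3/2*x*y - 1/4*y**2 - 3*y → x**2 - 3/2*x*y - 1/4*y**2 - 3/4*x - 3*y
  leading term x**2: no divisor's leading term divides it; move x**2 to the remainder.
  leading term x*y: no divisor's leading term divides it; move -3/2*x*y to the remainder.
  leading term y**2: subtract (-1/8)·f_2 from -1/4*y**2 - 3/4*x - 3*y → -3/4*x - 3*y - 1/4
  leading term x: no divisor's leading term divides it; move -3/4*x to the remainder.
  leading term y: no divisor's leading term divides it; move -3*y to the remainder.
  leading term 1: no divisor's leading term divides it; move -1/4 to the remainder.
  remainder x**2 - 3/2*x*y - 3/4*x - 3*y - 1/4 ≠ 0; add h_3 = x**2 - 3/2*x*y - 3/4*x - 3*y - 1/4 to the basis.

The other S-polynomials (S(f_1,h_3), S(f_2,h_3)) all reduce to 0 modulo the current basis, so we have a Gröbner basis.
Inter-reduce: drop elements whose leading term is divisible by another's, tail-reduce, and make monic.
Reduced Gröbner basis: {x**2 - 3/2*x*y - 3/4*x - 3*y - 1/4, y**2 - 1}.
Label its elements g_1 = x**2 - 3/2*x*y - 3/4*x - 3*y - 1/4, g_2 = y**2 - 1.

Reduce p = -4*x*y**2 - 3*x**2 + 9/2*x*y + 25/4*x + 9*y + 3/4 modulo G:
  leading term x*y**2: subtract (-4*x)·g_2 from -4*x*y**2 - 3*x**2 + 9/2*x*y + 25/4*x + 9*y + 3/4 → -3*x**2 + 9/2*x*y + 9/4*x + 9*y + 3/4
  leading term x**2: subtract (-3)·g_1 from -3*x**2 + 9/2*x*y + 9/4*x + 9*y + 3/4 → 0
  normal form = 0.
Since the normal form is 0, p ∈ I.

Ideal membership is decidable via reduction modulo a Gröbner basis.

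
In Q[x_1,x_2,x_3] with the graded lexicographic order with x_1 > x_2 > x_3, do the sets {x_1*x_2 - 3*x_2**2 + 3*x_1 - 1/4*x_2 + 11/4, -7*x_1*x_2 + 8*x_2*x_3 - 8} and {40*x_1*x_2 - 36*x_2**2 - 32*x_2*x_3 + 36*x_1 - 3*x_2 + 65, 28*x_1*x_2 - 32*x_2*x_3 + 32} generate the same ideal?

Equality of ideals is decidable: compute both reduced Gröbner bases (unique for the ordering) and check whether they agree.
Buchberger on the first generating set:
f_1 = x_1*x_2 - 3*x_2**2 + 3*x_1 - 1/4*x_2 + 11/4, LT = x_1*x_2.
f_2 = -7*x_1*x_2 + 8*x_2*x_3 - 8, LT = x_1*x_2.

S(f_1,f_2): lcm = x_1*x_2. S = -3*x_2**2 + 8/7*x_2*x_3 + 3*x_1 - 1/4*x_2 + 45/28.
  leading term x_2**2: no divisor's leading term divides it; move -3*x_2**2 to the remainder.
  leading term x_2*x_3: no divisor's leading term divides it; move 8/7*x_2*x_3 to the remainder.
  leading term x_1: no divisor's leading term divides it; move 3*x_1 to the remainder.
  leading term x_2: no divisor's leading term divides it; move -1/4*x_2 to the remainder.
  leading term 1: no divisor's leading term divides it; move 45/28 to the remainder.
  remainder -3*x_2**2 + 8/7*x_2*x_3 + 3*x_1 - 1/4*x_2 + 45/28 ≠ 0; add g_3 = -3*x_2**2 + 8/7*x_2*x_3 + 3*x_1 - 1/4*x_2 + 45/28 to the basis.

S(f_1,g_3): lcm = x_1*x_2**2. S = 8/21*x_1*x_2*x_3 - 3*x_2**3 + x_1**2 + 35/12*x_1*x_2 - 1/4*x_2**2 + 15/28*x_1 + 11/4*x_2.
  leading term x_1*x_2*x_3: subtract (8/21*x_3)·f_1 from 8/21*x_1*x_2*x_3 - 3*x_2**3 + x_1**2 + 35/12*x_1*x_2 - 1/4*x_2**2 + 15/28*x_1 + 11/4*x_2 → -3*x_2**3 + 8/7*x_2**2*x_3 + x_1**2 + 35/12*x_1*x_2 - 8/7*x_1*x_3 - 1/4*x_2**2 + 2/21*x_2*x_3 + 15/28*x_1 + 11/4*x_2 - 22/21*x_3
  leading term x_2**3: subtract (x_2)·g_3 from -3*x_2**3 + 8/7*x_2**2*x_3 + x_1**2 + 35/12*x_1*x_2 - 8/7*x_1*x_3 - 1/4*x_2**2 + 2/21*x_2*x_3 + 15/28*x_1 + 11/4*x_2 - 22/21*x_3 → x_1**2 - 1/12*x_1*x_2 - 8/7*x_1*x_3 + 2/21*x_2*x_3 + 15/28*x_1 + 8/7*x_2 - 22/21*x_3
  leading term x_1**2: no divisor's leading term divides it; move x_1**2 to the remainder.
  leading term x_1*x_2: subtract (-1/12)·f_1 from -1/12*x_1*x_2 - 8/7*x_1*x_3 + 2/21*x_2*x_3 + 15/28*x_1 + 8/7*x_2 - 22/21*x_3 → -8/7*x_1*x_3 - 1/4*x_2**2 + 2/21*x_2*x_3 + 11/14*x_1 + 377/336*x_2 - 22/21*x_3 + 11/48
  leading term x_1*x_3: no divisor's leading term divides it; move -8/7*x_1*x_3 to the remainder.
  leading term x_2**2: subtract (1/12)·g_3 from -1/4*x_2**2 + 2/21*x_2*x_3 + 11/14*x_1 + 377/336*x_2 - 22/21*x_3 + 11/48 → 15/28*x_1 + 8/7*x_2 - 22/21*x_3 + 2/21
  leading term x_1: no divisor's leading term divides it; move 15/28*x_1 to the remainder.
  leading term x_2: no divisor's leading term divides it; move 8/7*x_2 to the remainder.
  leading term x_3: no divisor's leading term divides it; move -22/21*x_3 to the remainder.
  leading term 1: no divisor's leading term divides it; move 2/21 to the remainder.
  remainder x_1**2 - 8/7*x_1*x_3 + 15/28*x_1 + 8/7*x_2 - 22/21*x_3 + 2/21 ≠ 0; add g_4 = x_1**2 - 8/7*x_1*x_3 + 15/28*x_1 + 8/7*x_2 - 22/21*x_3 + 2/21 to the basis.

The other S-polynomials (S(f_2,g_3), S(f_1,g_4), S(f_2,g_4), S(g_3,g_4)) all reduce to 0 modulo the current basis, so we have a Gröbner basis.
Inter-reduce: drop elements whose leading term is divisible by another's, tail-reduce, and make monic.
Reduced Gröbner basis: {x_1**2 - 8/7*x_1*x_3 + 15/28*x_1 + 8/7*x_2 - 22/21*x_3 + 2/21, x_1*x_2 - 8/7*x_2*x_3 + 8/7, x_2**2 - 8/21*x_2*x_3 - x_1 + 1/12*x_2 - 15/28}.

Buchberger on the second generating set:
h_1 = 40*x_1*x_2 - 36*x_2**2 - 32*x_2*x_3 + 36*x_1 - 3*x_2 + 65, LT = x_1*x_2.
h_2 = 28*x_1*x_2 - 32*x_2*x_3 + 32, LT = x_1*x_2.

S(h_1,h_2): lcm = x_1*x_2. S = -9/10*x_2**2 + 12/35*x_2*x_3 + 9/10*x_1 - 3/40*x_2 + 27/56.
  leading term x_2**2: no divisor's leading term divides it; move -9/10*x_2**2 to the remainder.
  leading term x_2*x_3: no divisor's leading term divides it; move 12/35*x_2*x_3 to the remainder.
  leading term x_1: no divisor's leading term divides it; move 9/10*x_1 to the remainder.
  leading term x_2: no divisor's leading term divides it; move -3/40*x_2 to the remainder.
  leading term 1: no divisor's leading term divides it; move 27/56 to the remainder.
  remainder -9/10*x_2**2 + 12/35*x_2*x_3 + 9/10*x_1 - 3/40*x_2 + 27/56 ≠ 0; add k_3 = -9/10*x_2**2 + 12/35*x_2*x_3 + 9/10*x_1 - 3/40*x_2 + 27/56 to the basis.

S(h_1,k_3): lcm = x_1*x_2**2. S = 8/21*x_1*x_2*x_3 - 9/10*x_2**3 - 4/5*x_2**2*x_3 + x_1**2 + 49/60*x_1*x_2 - 3/40*x_2**2 + 15/28*x_1 + 13/8*x_2.
  leading term x_1*x_2*x_3: subtract (1/105*x_3)·h_1 from 8/21*x_1*x_2*x_3 - 9/10*x_2**3 - 4/5*x_2**2*x_3 + x_1**2 + 49/60*x_1*x_2 - 3/40*x_2**2 + 15/28*x_1 + 13/8*x_2 → -9/10*x_2**3 - 16/35*x_2**2*x_3 + 32/105*x_2*x_3**2 + x_1**2 + 49/60*x_1*x_2 - 12/35*x_1*x_3 - 3/40*x_2**2 + 1/35*x_2*x_3 + 15/28*x_1 + 13/8*x_2 - 13/21*x_3
  leading term x_2**3: subtract (x_2)·k_3 from -9/10*x_2**3 - 16/35*x_2**2*x_3 + 32/105*x_2*x_3**2 + x_1**2 + 49/60*x_1*x_2 - 12/35*x_1*x_3 - 3/40*x_2**2 + 1/35*x_2*x_3 + 15/28*x_1 + 13/8*x_2 - 13/21*x_3 → -4/5*x_2**2*x_3 + 32/105*x_2*x_3**2 + x_1**2 - 1/12*x_1*x_2 - 12/35*x_1*x_3 + 1/35*x_2*x_3 + 15/28*x_1 + 8/7*x_2 - 13/21*x_3
  leading term x_2**2*x_3: subtract (8/9*x_3)·k_3 from -4/5*x_2**2*x_3 + 32/105*x_2*x_3**2 + x_1**2 - 1/12*x_1*x_2 - 12/35*x_1*x_3 + 1/35*x_2*x_3 + 15/28*x_1 + 8/7*x_2 - 13/21*x_3 → x_1**2 - 1/12*x_1*x_2 - 8/7*x_1*x_3 + 2/21*x_2*x_3 + 15/28*x_1 + 8/7*x_2 - 22/21*x_3
  leading term x_1**2: no divisor's leading term divides it; move x_1**2 to the remainder.
  leading term x_1*x_2: subtract (-1/480)·h_1 from -1/12*x_1*x_2 - 8/7*x_1*x_3 + 2/21*x_2*x_3 + 15/28*x_1 + 8/7*x_2 - 22/21*x_3 → -8/7*x_1*x_3 - 3/40*x_2**2 + 1/35*x_2*x_3 + 171/280*x_1 + 1273/1120*x_2 - 22/21*x_3 + 13/96
  leading term x_1*x_3: no divisor's leading term divides it; move -8/7*x_1*x_3 to the remainder.
  leading term x_2**2: subtract (1/12)·k_3 from -3/40*x_2**2 + 1/35*x_2*x_3 + 171/280*x_1 + 1273/1120*x_2 - 22/21*x_3 + 13/96 → 15/28*x_1 + 8/7*x_2 - 22/21*x_3 + 2/21
  leading term x_1: no divisor's leading term divides it; move 15/28*x_1 to the remainder.
  leading term x_2: no divisor's leading term divides it; move 8/7*x_2 to the remainder.
  leading term x_3: no divisor's leading term divides it; move -22/21*x_3 to the remainder.
  leading term 1: no divisor's leading term divides it; move 2/21 to the remainder.
  remainder x_1**2 - 8/7*x_1*x_3 + 15/28*x_1 + 8/7*x_2 - 22/21*x_3 + 2/21 ≠ 0; add k_4 = x_1**2 - 8/7*x_1*x_3 + 15/28*x_1 + 8/7*x_2 - 22/21*x_3 + 2/21 to the basis.

The other S-polynomials (S(h_2,k_3), S(h_1,k_4), S(h_2,k_4), S(k_3,k_4)) all reduce to 0 modulo the current basis, so we have a Gröbner basis.
Inter-reduce: drop elements whose leading term is divisible by another's, tail-reduce, and make monic.
Reduced Gröbner basis: {x_1**2 - 8/7*x_1*x_3 + 15/28*x_1 + 8/7*x_2 - 22/21*x_3 + 2/21, x_1*x_2 - 8/7*x_2*x_3 + 8/7, x_2**2 - 8/21*x_2*x_3 - x_1 + 1/12*x_2 - 15/28}.

The two bases agree; hence the ideals are identical.

Yes, the ideals are equal.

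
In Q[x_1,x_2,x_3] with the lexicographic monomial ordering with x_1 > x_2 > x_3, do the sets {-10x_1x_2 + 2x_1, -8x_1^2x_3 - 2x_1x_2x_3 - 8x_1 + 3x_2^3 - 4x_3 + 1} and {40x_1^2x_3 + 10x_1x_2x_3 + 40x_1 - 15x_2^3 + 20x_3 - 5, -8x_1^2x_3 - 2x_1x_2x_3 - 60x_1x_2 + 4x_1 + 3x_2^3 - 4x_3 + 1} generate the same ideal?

Two ideals are equal iff their reduced Gröbner bases coincide (the reduced basis is unique for a fixed ordering).
Buchberger on the first generating set:
f_1 = -10x_1x_2 + 2x_1, LT = x_1x_2.
f_2 = -8x_1^2x_3 - 2x_1x_2x_3 - 8x_1 + 3x_2^3 - 4x_3 + 1, LT = x_1^2x_3.

S(f_1,f_2): lcm = x_1^2x_2x_3. S = -1/5x_1^2x_3 - 1/4x_1x_2^2x_3 - x_1x_2 + 3/8x_2^4 - 1/2x_2x_3 + 1/8x_2.
  reduce S modulo (f_1, f_2):
  remainder 3/8x_2^4 - 3/40x_2^3 - 1/2x_2x_3 + 1/8x_2 + 1/10x_3 - 1/40 ≠ 0; add g_3 = 3/8x_2^4 - 3/40x_2^3 - 1/2x_2x_3 + 1/8x_2 + 1/10x_3 - 1/40 to the basis.

The other S-polynomials (S(f_1,g_3), S(f_2,g_3)) all reduce to 0 modulo the current basis, so we have a Gröbner basis.
Inter-reduce: drop elements whose leading term is divisible by another's, tail-reduce, and make monic.
Reduced Gröbner basis: {x_1^2x_3 + 1/20x_1x_3 + x_1 - 3/8x_2^3 + 1/2x_3 - 1/8, x_1x_2 - 1/5x_1, x_2^4 - 1/5x_2^3 - 4/3x_2x_3 + 1/3x_2 + 4/15x_3 - 1/15}.

Buchberger on the second generating set:
h_1 = 40x_1^2x_3 + 10x_1x_2x_3 + 40x_1 - 15x_2^3 + 20x_3 - 5, LT = x_1^2x_3.
h_2 = -8x_1^2x_3 - 2x_1x_2x_3 - 60x_1x_2 + 4x_1 + 3x_2^3 - 4x_3 + 1, LT = x_1^2x_3.

S(h_1,h_2): lcm = x_1^2x_3. S = -15/2x_1x_2 + 3/2x_1.
  reduce S modulo (h_1, h_2):
  remainder -15/2x_1x_2 + 3/2x_1 ≠ 0; add k_3 = -15/2x_1x_2 + 3/2x_1 to the basis.

S(h_1,k_3): lcm = x_1^2x_2x_3. S = 1/5x_1^2x_3 + 1/4x_1x_2^2x_3 + x_1x_2 - 3/8x_2^4 + 1/2x_2x_3 - 1/8x_2.
  reduce S modulo (h_1, h_2, k_3):
  remainder -3/8x_2^4 + 3/40x_2^3 + 1/2x_2x_3 - 1/8x_2 - 1/10x_3 + 1/40 ≠ 0; add k_4 = -3/8x_2^4 + 3/40x_2^3 + 1/2x_2x_3 - 1/8x_2 - 1/10x_3 + 1/40 to the basis.

The other S-polynomials (S(h_2,k_3), S(h_1,k_4), S(h_2,k_4), S(k_3,k_4)) all reduce to 0 modulo the current basis, so we have a Gröbner basis.
Inter-reduce: drop elements whose leading term is divisible by another's, tail-reduce, and make monic.
Reduced Gröbner basis: {x_1^2x_3 + 1/20x_1x_3 + x_1 - 3/8x_2^3 + 1/2x_3 - 1/8, x_1x_2 - 1/5x_1, x_2^4 - 1/5x_2^3 - 4/3x_2x_3 + 1/3x_2 + 4/15x_3 - 1/15}.

Same reduced basis, so the two generating sets span the same ideal.
The same test decides containment: I ⊆ J iff every generator of I reduces to 0 modulo a Gröbner basis of J.

Yes, the ideals are equal.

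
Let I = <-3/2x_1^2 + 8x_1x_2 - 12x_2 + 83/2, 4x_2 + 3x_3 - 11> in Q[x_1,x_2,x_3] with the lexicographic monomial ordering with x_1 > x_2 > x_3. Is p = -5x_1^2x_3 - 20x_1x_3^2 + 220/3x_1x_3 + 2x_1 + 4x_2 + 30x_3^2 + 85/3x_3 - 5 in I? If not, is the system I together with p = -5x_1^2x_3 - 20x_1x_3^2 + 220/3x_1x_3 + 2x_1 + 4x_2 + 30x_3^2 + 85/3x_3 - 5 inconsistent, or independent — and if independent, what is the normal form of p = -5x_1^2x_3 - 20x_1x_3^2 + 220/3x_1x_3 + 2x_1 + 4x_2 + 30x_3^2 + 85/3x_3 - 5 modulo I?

-5x_1^2x_3 - 20x_1x_3^2 + 220/3x_1x_3 + 2x_1 + 4x_2 + 30x_3^2 + 85/3x_3 - 5 is independent of I; its normal form modulo I is 2x_1 - 3x_3 + 6.

First compute the reduced Gröbner basis of I by Buchberger's algorithm.
f_1 = -3/2x_1^2 + 8x_1x_2 - 12x_2 + 83/2, LT = x_1^2.
f_2 = 4x_2 + 3x_3 - 11, LT = x_2.

The S-polynomials (S(f_1,f_2)) all reduce to 0 modulo the current basis, so we have a Gröbner basis.
Inter-reduce: drop elements whose leading term is divisible by another's, tail-reduce, and make monic.
Reduced Gröbner basis: {x_1^2 + 4x_1x_3 - 44/3x_1 - 6x_3 - 17/3, x_2 + 3/4x_3 - 11/4}.
Label its elements g_1 = x_1^2 + 4x_1x_3 - 44/3x_1 - 6x_3 - 17/3, g_2 = x_2 + 3/4x_3 - 11/4.

Reduce p = -5x_1^2x_3 - 20x_1x_3^2 + 220/3x_1x_3 + 2x_1 + 4x_2 + 30x_3^2 + 85/3x_3 - 5 modulo G:
  leading term x_1^2x_3: subtract (-5x_3)·g_1 from -5x_1^2x_3 - 20x_1x_3^2 + 220/3x_1x_3 + 2x_1 + 4x_2 + 30x_3^2 + 85/3x_3 - 5 → 2x_1 + 4x_2 - 5
  leading term x_1: no divisor's leading term divides it; move 2x_1 to the remainder.
  leading term x_2: subtract (4)·g_2 from 4x_2 - 5 → -3x_3 + 6
  leading term x_3: no divisor's leading term divides it; move -3x_3 to the remainder.
  leading term 1: no divisor's leading term divides it; move 6 to the remainder.
  normal form = 2x_1 - 3x_3 + 6.
The normal form is nonzero, so p ∉ I. Since p minus its normal form lies in I, I + (p) = I + (r) where r = 2x_1 - 3x_3 + 6; decide whether this ideal is the whole ring.
Run Buchberger on G together with r (pairs among the g_i already reduce to 0 since G is a Gröbner basis):
g_1 = x_1^2 + 4x_1x_3 - 44/3x_1 - 6x_3 - 17/3, LT = x_1^2.
g_2 = x_2 + 3/4x_3 - 11/4, LT = x_2.
r = 2x_1 - 3x_3 + 6, LT = x_1.

S(g_1,r): lcm = x_1^2. S = 11/2x_1x_3 - 53/3x_1 - 6x_3 - 17/3.
  reduce S modulo (g_1, g_2, r):
  remainder 33/4x_3^2 - 49x_3 + 142/3 ≠ 0; add m_4 = 33/4x_3^2 - 49x_3 + 142/3 to the basis.

The other S-polynomials (S(g_1,g_2), S(g_2,r), S(g_1,m_4), S(g_2,m_4), S(r,m_4)) all reduce to 0 modulo the current basis, so we have a Gröbner basis.
Inter-reduce: drop elements whose leading term is divisible by another's, tail-reduce, and make monic.
Reduced Gröbner basis: {x_1 - 3/2x_3 + 3, x_2 + 3/4x_3 - 11/4, x_3^2 - 196/33x_3 + 568/99}.
The reduced Gröbner basis of I + (p) is {x_1 - 3/2x_3 + 3, x_2 + 3/4x_3 - 11/4, x_3^2 - 196/33x_3 + 568/99} ≠ {1}, a proper ideal, so the enlarged system stays consistent: p is independent of I, with normal form 2x_1 - 3x_3 + 6.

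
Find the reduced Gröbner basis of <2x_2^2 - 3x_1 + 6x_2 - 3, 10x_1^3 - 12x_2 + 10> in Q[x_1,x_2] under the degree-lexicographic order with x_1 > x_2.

This is the nonlinear analogue of row-reducing a linear system.

f_1 = 2x_2^2 - 3x_1 + 6x_2 - 3, LT = x_2^2.
f_2 = 10x_1^3 - 12x_2 + 10, LT = x_1^3.

The S-polynomials (S(f_1,f_2)) all reduce to 0 modulo the current basis, so we have a Gröbner basis.

G = {x_1^3 - 6/5x_2 + 1, x_2^2 - 3/2x_1 + 3x_2 - 3/2}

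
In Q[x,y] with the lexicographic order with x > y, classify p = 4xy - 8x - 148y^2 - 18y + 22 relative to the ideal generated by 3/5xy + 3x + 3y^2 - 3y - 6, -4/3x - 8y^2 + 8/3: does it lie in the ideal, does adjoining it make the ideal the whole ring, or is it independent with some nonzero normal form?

Adjoining 4xy - 8x - 148y^2 - 18y + 22 makes the ideal the whole ring: the system is inconsistent.

First compute the reduced Gröbner basis of I by Buchberger's algorithm.
f_1 = 3/5xy + 3x + 3y^2 - 3y - 6, LT = xy.
f_2 = -4/3x - 8y^2 + 8/3, LT = x.

S(f_1,f_2): lcm = xy. S = 5x - 6y^3 + 5y^2 - 3y - 10.
  reduce S modulo (f_1, f_2):
  remainder -6y^3 - 25y^2 - 3y ≠ 0; add h_3 = -6y^3 - 25y^2 - 3y to the basis.

The other S-polynomials (S(f_1,h_3), S(f_2,h_3)) all reduce to 0 modulo the current basis, so we have a Gröbner basis.
Inter-reduce: drop elements whose leading term is divisible by another's, tail-reduce, and make monic.
Reduced Gröbner basis: {x + 6y^2 - 2, y^3 + 25/6y^2 + 1/2y}.
Label its elements g_1 = x + 6y^2 - 2, g_2 = y^3 + 25/6y^2 + 1/2y.

Reduce p = 4xy - 8x - 148y^2 - 18y + 22 modulo G:
  leading term xy: subtract (4y)·g_1 from 4xy - 8x - 148y^2 - 18y + 22 → -8x - 24y^3 - 148y^2 - 10y + 22
  leading term x: subtract (-8)·g_1 from -8x - 24y^3 - 148y^2 - 10y + 22 → -24y^3 - 100y^2 - 10y + 6
  leading term y^3: subtract (-24)·g_2 from -24y^3 - 100y^2 - 10y + 6 → 2y + 6
  leading term y: no divisor's leading term divides it; move 2y to the remainder.
  leading term 1: no divisor's leading term divides it; move 6 to the remainder.
  normal form = 2y + 6.
The normal form is nonzero, so p ∉ I. Since p minus its normal form lies in I, I + (p) = I + (r) where r = 2y + 6; decide whether this ideal is the whole ring.
Run Buchberger on G together with r (pairs among the g_i already reduce to 0 since G is a Gröbner basis):
g_1 = x + 6y^2 - 2, LT = x.
g_2 = y^3 + 25/6y^2 + 1/2y, LT = y^3.
r = 2y + 6, LT = y.

S(g_2,r): lcm = y^3. S = 7/6y^2 + 1/2y.
  reduce S modulo (g_1, g_2, r):
  remainder 9 ≠ 0; add m_4 = 9 to the basis.

The other S-polynomials (S(g_1,g_2), S(g_1,r), S(g_1,m_4), S(g_2,m_4), S(r,m_4)) all reduce to 0 modulo the current basis, so we have a Gröbner basis.
Inter-reduce: drop elements whose leading term is divisible by another's, tail-reduce, and make monic.
Reduced Gröbner basis: {1}.
The reduced Gröbner basis of I + (p) is {1}: the ideal is the whole ring, so the enlarged system has no common solution — adjoining p is inconsistent.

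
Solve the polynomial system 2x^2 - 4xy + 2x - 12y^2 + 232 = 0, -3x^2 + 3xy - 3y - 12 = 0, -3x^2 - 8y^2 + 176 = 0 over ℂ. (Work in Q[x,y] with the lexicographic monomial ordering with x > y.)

Compute a lex Gröbner basis by Buchberger's algorithm.
f_1 = 2x^2 - 4xy + 2x - 12y^2 + 232, LT = x^2.
f_2 = -3x^2 + 3xy - 3y - 12, LT = x^2.
f_3 = -3x^2 - 8y^2 + 176, LT = x^2.

S(f_1,f_2): lcm = x^2. S = -xy + x - 6y^2 - y + 112.
  leading term xy: no divisor's leading term divides it; move -xy to the remainder.
  leading term x: no divisor's leading term divides it; move x to the remainder.
  leading term y^2: no divisor's leading term divides it; move -6y^2 to the remainder.
  leading term y: no divisor's leading term divides it; move -y to the remainder.
  leading term 1: no divisor's leading term divides it; move 112 to the remainder.
  remainder -xy + x - 6y^2 - y + 112 ≠ 0; add h_4 = -xy + x - 6y^2 - y + 112 to the basis.

S(f_1,f_3): lcm = x^2. S = -2xy + x - 26/3y^2 + 524/3.
  leading term xy: subtract (2)·h_4 from -2xy + x - 26/3y^2 + 524/3 → -x + 10/3y^2 + 2y - 148/3
  leading term x: no divisor's leading term divides it; move -x to the remainder.
  leading term y^2: no divisor's leading term divides it; move 10/3y^2 to the remainder.
  leading term y: no divisor's leading term divides it; move 2y to the remainder.
  leading term 1: no divisor's leading term divides it; move -148/3 to the remainder.
  remainder -x + 10/3y^2 + 2y - 148/3 ≠ 0; add h_5 = -x + 10/3y^2 + 2y - 148/3 to the basis.

S(f_1,h_4): lcm = x^2y. S = x^2 - 8xy^2 + 112x - 6y^3 + 116y.
  leading term x^2: subtract (1/2)·f_1 from x^2 - 8xy^2 + 112x - 6y^3 + 116y → -8xy^2 + 2xy + 111x - 6y^3 + 6y^2 + 116y - 116
  leading term xy^2: subtract (8y)·h_4 from -8xy^2 + 2xy + 111x - 6y^3 + 6y^2 + 116y - 116 → -6xy + 111x + 42y^3 + 14y^2 - 780y - 116
  leading term xy: subtract (6)·h_4 from -6xy + 111x + 42y^3 + 14y^2 - 780y - 116 → 105x + 42y^3 + 50y^2 - 774y - 788
  leading term x: subtract (-105)·h_5 from 105x + 42y^3 + 50y^2 - 774y - 788 → 42y^3 + 400y^2 - 564y - 5968
  leading term y^3: no divisor's leading term divides it; move 42y^3 to the remainder.
  leading term y^2: no divisor's leading term divides it; move 400y^2 to the remainder.
  leading term y: no divisor's leading term divides it; move -564y to the remainder.
  leading term 1: no divisor's leading term divides it; move -5968 to the remainder.
  remainder 42y^3 + 400y^2 - 564y - 5968 ≠ 0; add h_6 = 42y^3 + 400y^2 - 564y - 5968 to the basis.

S(f_3,h_4): lcm = x^2y. S = x^2 - 6xy^2 - xy + 112x + 8/3y^3 - 176/3y.
  leading term x^2: subtract (1/2)·f_1 from x^2 - 6xy^2 - xy + 112x + 8/3y^3 - 176/3y → -6xy^2 + xy + 111x + 8/3y^3 + 6y^2 - 176/3y - 116
  leading term xy^2: subtract (6y)·h_4 from -6xy^2 + xy + 111x + 8/3y^3 + 6y^2 - 176/3y - 116 → -5xy + 111x + 116/3y^3 + 12y^2 - 2192/3y - 116
  leading term xy: subtract (5)·h_4 from -5xy + 111x + 116/3y^3 + 12y^2 - 2192/3y - 116 → 106x + 116/3y^3 + 42y^2 - 2177/3y - 676
  leading term x: subtract (-106)·h_5 from 106x + 116/3y^3 + 42y^2 - 2177/3y - 676 → 116/3y^3 + 1186/3y^2 - 1541/3y - 17716/3
  leading term y^3: subtract (58/63)·h_6 from 116/3y^3 + 1186/3y^2 - 1541/3y - 17716/3 → 1706/63y^2 + 39/7y - 25892/63
  leading term y^2: no divisor's leading term divides it; move 1706/63y^2 to the remainder.
  leading term y: no divisor's leading term divides it; move 39/7y to the remainder.
  leading term 1: no divisor's leading term divides it; move -25892/63 to the remainder.
  remainder 1706/63y^2 + 39/7y - 25892/63 ≠ 0; add h_7 = 1706/63y^2 + 39/7y - 25892/63 to the basis.

S(f_1,h_5): lcm = x^2. S = 10/3xy^2 - 145/3x - 6y^2 + 116.
  leading term xy^2: subtract (-10/3y)·h_4 from 10/3xy^2 - 145/3x - 6y^2 + 116 → 10/3xy - 145/3x - 20y^3 - 28/3y^2 + 1120/3y + 116
  leading term xy: subtract (-10/3)·h_4 from 10/3xy - 145/3x - 20y^3 - 28/3y^2 + 1120/3y + 116 → -45x - 20y^3 - 88/3y^2 + 370y + 1468/3
  leading term x: subtract (45)·h_5 from -45x - 20y^3 - 88/3y^2 + 370y + 1468/3 → -20y^3 - 538/3y^2 + 280y + 8128/3
  leading term y^3: subtract (-10/21)·h_6 from -20y^3 - 538/3y^2 + 280y + 8128/3 → 78/7y^2 + 80/7y - 928/7
  leading term y^2: subtract (351/853)·h_7 from 78/7y^2 + 80/7y - 928/7 → 7793/853y + 31172/853
  leading term y: no divisor's leading term divides it; move 7793/853y to the remainder.
  leading term 1: no divisor's leading term divides it; move 31172/853 to the remainder.
  remainder 7793/853y + 31172/853 ≠ 0; add h_8 = 7793/853y + 31172/853 to the basis.

The other S-polynomials (S(f_2,f_3), S(f_2,h_4), S(f_2,h_5), S(f_3,h_5), S(h_4,h_5), S(f_1,h_6), S(f_2,h_6), S(f_3,h_6), S(h_4,h_6), S(h_5,h_6), S(f_1,h_7), S(f_2,h_7), S(f_3,h_7), S(h_4,h_7), S(h_5,h_7), S(h_6,h_7), S(f_1,h_8), S(f_2,h_8), S(f_3,h_8), S(h_4,h_8), S(h_5,h_8), S(h_6,h_8), S(h_7,h_8)) all reduce to 0 modulo the current basis, so we have a Gröbner basis.
Inter-reduce: drop elements whose leading term is divisible by another's, tail-reduce, and make monic.
Reduced Gröbner basis: {x + 4, y + 4}.

From the last basis element, y + 4 = 0, so y takes values in {-4}. Each choice, substituted upward through the basis, yields the corresponding point(s) of the solution set.
  y = -4: the earlier basis element becomes x + 4 = 0, giving x = -4 — point (-4, -4).
Check: every point annihilates each of the original generators.

{(-4, -4)}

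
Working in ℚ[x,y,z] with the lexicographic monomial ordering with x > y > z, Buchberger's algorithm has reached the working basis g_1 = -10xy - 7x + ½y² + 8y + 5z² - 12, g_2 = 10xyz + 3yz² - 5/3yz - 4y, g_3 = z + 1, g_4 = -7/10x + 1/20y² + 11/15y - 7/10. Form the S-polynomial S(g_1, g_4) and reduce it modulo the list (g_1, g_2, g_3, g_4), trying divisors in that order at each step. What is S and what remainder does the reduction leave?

S(g_1, g_4) = 7/10x + 1/14y³ + 419/420y² - 9/5y - ½z² + 6/5; remainder on division = 1/14y³ + 22/21y² - 16/15y.

lcm(LM(g_1), LM(g_4)) = xy.
S = (lcm/LT(g_1))·g_1 − (lcm/LT(g_4))·g_4 = 7/10x + 1/14y³ + 419/420y² - 9/5y - ½z² + 6/5.
Reduce S modulo (g_1, g_2, g_3, g_4) in that order:
  leading term x: subtract (-1)·g_4 from 7/10x + 1/14y³ + 419/420y² - 9/5y - ½z² + 6/5 → 1/14y³ + 22/21y² - 16/15y - ½z² + ½
  leading term y³: no divisor's leading term divides it; move 1/14y³ to the remainder.
  leading term y²: no divisor's leading term divides it; move 22/21y² to the remainder.
  leading term y: no divisor's leading term divides it; move -16/15y to the remainder.
  leading term z²: subtract (-½z)·g_3 from -½z² + ½ → ½z + ½
  leading term z: subtract (½)·g_3 from ½z + ½ → 0
The remainder 1/14y³ + 22/21y² - 16/15y is nonzero, so it would be added as the next basis element.
This is the inner loop of Buchberger's algorithm — each nonzero remainder becomes a new basis element.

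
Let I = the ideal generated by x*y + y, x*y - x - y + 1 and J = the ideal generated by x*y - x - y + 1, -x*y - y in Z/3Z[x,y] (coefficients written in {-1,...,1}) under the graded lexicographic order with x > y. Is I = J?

Yes, the ideals are equal.

For a fixed monomial order, each ideal has a unique reduced Gröbner basis; comparing bases decides equality.
Buchberger on the first generating set:
f_1 = x*y + y, LT = x*y.
f_2 = x*y - x - y + 1, LT = x*y.

S(f_1,f_2): lcm = x*y. S = x - y - 1.
  leading term x: no divisor's leading term divides it; move x to the remainder.
  leading term y: no divisor's leading term divides it; move -y to the remainder.
  leading term 1: no divisor's leading term divides it; move -1 to the remainder.
  remainder x - y - 1 ≠ 0; add g_3 = x - y - 1 to the basis.

S(f_1,g_3): lcm = x*y. S = y**2 - y.
  leading term y**2: no divisor's leading term divides it; move y**2 to the remainder.
  leading term y: no divisor's leading term divides it; move -y to the remainder.
  remainder y**2 - y ≠ 0; add g_4 = y**2 - y to the basis.

The other S-polynomials (S(f_2,g_3), S(f_1,g_4), S(f_2,g_4), S(g_3,g_4)) all reduce to 0 modulo the current basis, so we have a Gröbner basis.
Inter-reduce: drop elements whose leading term is divisible by another's, tail-reduce, and make monic.
Reduced Gröbner basis: {y**2 - y, x - y - 1}.

Buchberger on the second generating set:
h_1 = x*y - x - y + 1, LT = x*y.
h_2 = -x*y - y, LT = x*y.

S(h_1,h_2): lcm = x*y. S = -x + y + 1.
  leading term x: no divisor's leading term divides it; move -x to the remainder.
  leading term y: no divisor's leading term divides it; move y to the remainder.
  leading term 1: no divisor's leading term divides it; move 1 to the remainder.
  remainder -x + y + 1 ≠ 0; add k_3 = -x + y + 1 to the basis.

S(h_1,k_3): lcm = x*y. S = y**2 - x + 1.
  leading term y**2: no divisor's leading term divides it; move y**2 to the remainder.
  leading term x: subtract (1)·k_3 from -x + 1 → -y
  leading term y: no divisor's leading term divides it; move -y to the remainder.
  remainder y**2 - y ≠ 0; add k_4 = y**2 - y to the basis.

The other S-polynomials (S(h_2,k_3), S(h_1,k_4), S(h_2,k_4), S(k_3,k_4)) all reduce to 0 modulo the current basis, so we have a Gröbner basis.
Inter-reduce: drop elements whose leading term is divisible by another's, tail-reduce, and make monic.
Reduced Gröbner basis: {y**2 - y, x - y - 1}.

These coincide, so the ideals are equal.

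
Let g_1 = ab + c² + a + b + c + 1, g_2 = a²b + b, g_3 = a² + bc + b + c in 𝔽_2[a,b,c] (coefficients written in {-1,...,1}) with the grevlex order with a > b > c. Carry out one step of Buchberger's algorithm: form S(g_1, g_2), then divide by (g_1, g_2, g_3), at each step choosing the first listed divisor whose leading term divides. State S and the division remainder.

lcm(LM(g_1), LM(g_2)) = a²b.
S = (lcm/LT(g_1))·g_1 − (lcm/LT(g_2))·g_2 = ac² + a² + ab + ac + a + b.
Reduce S modulo (g_1, g_2, g_3) in that order:
  leading term ac²: no divisor's leading term divides it; move ac² to the remainder.
  leading term a²: subtract (1)·g_3 from a² + ab + ac + a + b → ab + ac + bc + a + c
  leading term ab: subtract (1)·g_1 from ab + ac + bc + a + c → ac + bc + c² + b + 1
  leading term ac: no divisor's leading term divides it; move ac to the remainder.
  leading term bc: no divisor's leading term divides it; move bc to the remainder.
  leading term c²: no divisor's leading term divides it; move c² to the remainder.
  leading term b: no divisor's leading term divides it; move b to the remainder.
  leading term 1: no divisor's leading term divides it; move 1 to the remainder.
The remainder ac² + ac + bc + c² + b + 1 is nonzero, so it would be added as the next basis element.

S(g_1, g_2) = ac² + a² + ab + ac + a + b; remainder on division = ac² + ac + bc + c² + b + 1.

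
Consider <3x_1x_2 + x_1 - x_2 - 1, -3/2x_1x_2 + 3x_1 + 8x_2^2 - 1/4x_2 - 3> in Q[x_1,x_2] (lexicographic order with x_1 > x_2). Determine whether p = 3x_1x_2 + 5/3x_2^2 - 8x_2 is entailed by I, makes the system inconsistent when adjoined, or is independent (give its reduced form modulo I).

First compute the reduced Gröbner basis of I by Buchberger's algorithm.
f_1 = 3x_1x_2 + x_1 - x_2 - 1, LT = x_1x_2.
f_2 = -3/2x_1x_2 + 3x_1 + 8x_2^2 - 1/4x_2 - 3, LT = x_1x_2.

S(f_1,f_2): lcm = x_1x_2. S = 7/3x_1 + 16/3x_2^2 - 1/2x_2 - 7/3.
  leading term x_1: no divisor's leading term divides it; move 7/3x_1 to the remainder.
  leading term x_2^2: no divisor's leading term divides it; move 16/3x_2^2 to the remainder.
  leading term x_2: no divisor's leading term divides it; move -1/2x_2 to the remainder.
  leading term 1: no divisor's leading term divides it; move -7/3 to the remainder.
  remainder 7/3x_1 + 16/3x_2^2 - 1/2x_2 - 7/3 ≠ 0; add h_3 = 7/3x_1 + 16/3x_2^2 - 1/2x_2 - 7/3 to the basis.

S(f_1,h_3): lcm = x_1x_2. S = 1/3x_1 - 16/7x_2^3 + 3/14x_2^2 + 2/3x_2 - 1/3.
  leading term x_1: subtract (1/7)·h_3 from 1/3x_1 - 16/7x_2^3 + 3/14x_2^2 + 2/3x_2 - 1/3 → -16/7x_2^3 - 23/42x_2^2 + 31/42x_2
  leading term x_2^3: no divisor's leading term divides it; move -16/7x_2^3 to the remainder.
  leading term x_2^2: no divisor's leading term divides it; move -23/42x_2^2 to the remainder.
  leading term x_2: no divisor's leading term divides it; move 31/42x_2 to the remainder.
  remainder -16/7x_2^3 - 23/42x_2^2 + 31/42x_2 ≠ 0; add h_4 = -16/7x_2^3 - 23/42x_2^2 + 31/42x_2 to the basis.

The other S-polynomials (S(f_2,h_3), S(f_1,h_4), S(f_2,h_4), S(h_3,h_4)) all reduce to 0 modulo the current basis, so we have a Gröbner basis.
Inter-reduce: drop elements whose leading term is divisible by another's, tail-reduce, and make monic.
Reduced Gröbner basis: {x_1 + 16/7x_2^2 - 3/14x_2 - 1, x_2^3 + 23/96x_2^2 - 31/96x_2}.
Label its elements g_1 = x_1 + 16/7x_2^2 - 3/14x_2 - 1, g_2 = x_2^3 + 23/96x_2^2 - 31/96x_2.

Reduce p = 3x_1x_2 + 5/3x_2^2 - 8x_2 modulo G:
  leading term x_1x_2: subtract (3x_2)·g_1 from 3x_1x_2 + 5/3x_2^2 - 8x_2 → -48/7x_2^3 + 97/42x_2^2 - 5x_2
  leading term x_2^3: subtract (-48/7)·g_2 from -48/7x_2^3 + 97/42x_2^2 - 5x_2 → 83/21x_2^2 - 101/14x_2
  leading term x_2^2: no divisor's leading term divides it; move 83/21x_2^2 to the remainder.
  leading term x_2: no divisor's leading term divides it; move -101/14x_2 to the remainder.
  normal form = 83/21x_2^2 - 101/14x_2.
The normal form is nonzero, so p ∉ I. Since p minus its normal form lies in I, I + (p) = I + (r) where r = 83/21x_2^2 - 101/14x_2; decide whether this ideal is the whole ring.
Run Buchberger on G together with r (pairs among the g_i already reduce to 0 since G is a Gröbner basis):
g_1 = x_1 + 16/7x_2^2 - 3/14x_2 - 1, LT = x_1.
g_2 = x_2^3 + 23/96x_2^2 - 31/96x_2, LT = x_2^3.
r = 83/21x_2^2 - 101/14x_2, LT = x_2^2.

S(g_2,r): lcm = x_2^3. S = 16453/7968x_2^2 - 31/96x_2.
  leading term x_2^2: subtract (115171/220448)·r from 16453/7968x_2^2 - 31/96x_2 → 4558141/1322688x_2
  leading term x_2: no divisor's leading term divides it; move 4558141/1322688x_2 to the remainder.
  remainder 4558141/1322688x_2 ≠ 0; add m_4 = 4558141/1322688x_2 to the basis.

The other S-polynomials (S(g_1,g_2), S(g_1,r), S(g_1,m_4), S(g_2,m_4), S(r,m_4)) all reduce to 0 modulo the current basis, so we have a Gröbner basis.
Inter-reduce: drop elements whose leading term is divisible by another's, tail-reduce, and make monic.
Reduced Gröbner basis: {x_1 - 1, x_2}.
The reduced Gröbner basis of I + (p) is {x_1 - 1, x_2} ≠ {1}, a proper ideal, so the enlarged system stays consistent: p is independent of I, with normal form 83/21x_2^2 - 101/14x_2.

3x_1x_2 + 5/3x_2^2 - 8x_2 is independent of I; its normal form modulo I is 83/21x_2^2 - 101/14x_2.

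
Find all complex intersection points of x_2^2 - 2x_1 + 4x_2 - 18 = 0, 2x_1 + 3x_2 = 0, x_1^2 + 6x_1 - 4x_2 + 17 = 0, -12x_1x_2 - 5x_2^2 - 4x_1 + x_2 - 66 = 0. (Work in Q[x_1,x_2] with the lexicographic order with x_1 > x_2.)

Compute a lex Gröbner basis by Buchberger's algorithm.
f_1 = -2x_1 + x_2^2 + 4x_2 - 18, LT = x_1.
f_2 = 2x_1 + 3x_2, LT = x_1.
f_3 = x_1^2 + 6x_1 - 4x_2 + 17, LT = x_1^2.
f_4 = -12x_1x_2 - 4x_1 - 5x_2^2 + x_2 - 66, LT = x_1x_2.

S(f_1,f_2): lcm = x_1. S = -1/2x_2^2 - 7/2x_2 + 9.
  leading term x_2^2: no divisor's leading term divides it; move -1/2x_2^2 to the remainder.
  leading term x_2: no divisor's leading term divides it; move -7/2x_2 to the remainder.
  leading term 1: no divisor's leading term divides it; move 9 to the remainder.
  remainder -1/2x_2^2 - 7/2x_2 + 9 ≠ 0; add h_5 = -1/2x_2^2 - 7/2x_2 + 9 to the basis.

S(f_1,f_3): lcm = x_1^2. S = -1/2x_1x_2^2 - 2x_1x_2 + 3x_1 + 4x_2 - 17.
  leading term x_1x_2^2: subtract (1/4x_2^2)·f_1 from -1/2x_1x_2^2 - 2x_1x_2 + 3x_1 + 4x_2 - 17 → -2x_1x_2 + 3x_1 - 1/4x_2^4 - x_2^3 + 9/2x_2^2 + 4x_2 - 17
  leading term x_1x_2: subtract (x_2)·f_1 from -2x_1x_2 + 3x_1 - 1/4x_2^4 - x_2^3 + 9/2x_2^2 + 4x_2 - 17 → 3x_1 - 1/4x_2^4 - 2x_2^3 + 1/2x_2^2 + 22x_2 - 17
  leading term x_1: subtract (-3/2)·f_1 from 3x_1 - 1/4x_2^4 - 2x_2^3 + 1/2x_2^2 + 22x_2 - 17 → -1/4x_2^4 - 2x_2^3 + 2x_2^2 + 28x_2 - 44
  leading term x_2^4: subtract (1/2x_2^2)·h_5 from -1/4x_2^4 - 2x_2^3 + 2x_2^2 + 28x_2 - 44 → -1/4x_2^3 - 5/2x_2^2 + 28x_2 - 44
  leading term x_2^3: subtract (1/2x_2)·h_5 from -1/4x_2^3 - 5/2x_2^2 + 28x_2 - 44 → -3/4x_2^2 + 47/2x_2 - 44
  leading term x_2^2: subtract (3/2)·h_5 from -3/4x_2^2 + 47/2x_2 - 44 → 115/4x_2 - 115/2
  leading term x_2: no divisor's leading term divides it; move 115/4x_2 to the remainder.
  leading term 1: no divisor's leading term divides it; move -115/2 to the remainder.
  remainder 115/4x_2 - 115/2 ≠ 0; add h_6 = 115/4x_2 - 115/2 to the basis.

S(f_1,f_4): lcm = x_1x_2. S = -1/3x_1 - 1/2x_2^3 - 29/12x_2^2 + 109/12x_2 - 11/2.
  leading term x_1: subtract (1/6)·f_1 from -1/3x_1 - 1/2x_2^3 - 29/12x_2^2 + 109/12x_2 - 11/2 → -1/2x_2^3 - 31/12x_2^2 + 101/12x_2 - 5/2
  leading term x_2^3: subtract (x_2)·h_5 from -1/2x_2^3 - 31/12x_2^2 + 101/12x_2 - 5/2 → 11/12x_2^2 - 7/12x_2 - 5/2
  leading term x_2^2: subtract (-11/6)·h_5 from 11/12x_2^2 - 7/12x_2 - 5/2 → -7x_2 + 14
  leading term x_2: subtract (-28/115)·h_6 from -7x_2 + 14 → 0
  remainder 0.

S(f_2,f_3): lcm = x_1^2. S = 3/2x_1x_2 - 6x_1 + 4x_2 - 17.
  leading term x_1x_2: subtract (-3/4x_2)·f_1 from 3/2x_1x_2 - 6x_1 + 4x_2 - 17 → -6x_1 + 3/4x_2^3 + 3x_2^2 - 19/2x_2 - 17
  leading term x_1: subtract (3)·f_1 from -6x_1 + 3/4x_2^3 + 3x_2^2 - 19/2x_2 - 17 → 3/4x_2^3 - 43/2x_2 + 37
  leading term x_2^3: subtract (-3/2x_2)·h_5 from 3/4x_2^3 - 43/2x_2 + 37 → -21/4x_2^2 - 8x_2 + 37
  leading term x_2^2: subtract (21/2)·h_5 from -21/4x_2^2 - 8x_2 + 37 → 115/4x_2 - 115/2
  leading term x_2: subtract (1)·h_6 from 115/4x_2 - 115/2 → 0
  remainder 0.

S(f_2,f_4): lcm = x_1x_2. S = -1/3x_1 + 13/12x_2^2 + 1/12x_2 - 11/2.
  leading term x_1: subtract (1/6)·f_1 from -1/3x_1 + 13/12x_2^2 + 1/12x_2 - 11/2 → 11/12x_2^2 - 7/12x_2 - 5/2
  leading term x_2^2: subtract (-11/6)·h_5 from 11/12x_2^2 - 7/12x_2 - 5/2 → -7x_2 + 14
  leading term x_2: subtract (-28/115)·h_6 from -7x_2 + 14 → 0
  remainder 0.

S(f_3,f_4): lcm = x_1^2x_2. S = -1/3x_1^2 - 5/12x_1x_2^2 + 73/12x_1x_2 - 11/2x_1 - 4x_2^2 + 17x_2.
  leading term x_1^2: subtract (1/6x_1)·f_1 from -1/3x_1^2 - 5/12x_1x_2^2 + 73/12x_1x_2 - 11/2x_1 - 4x_2^2 + 17x_2 → -7/12x_1x_2^2 + 65/12x_1x_2 - 5/2x_1 - 4x_2^2 + 17x_2
  leading term x_1x_2^2: subtract (7/24x_2^2)·f_1 from -7/12x_1x_2^2 + 65/12x_1x_2 - 5/2x_1 - 4x_2^2 + 17x_2 → 65/12x_1x_2 - 5/2x_1 - 7/24x_2^4 - 7/6x_2^3 + 5/4x_2^2 + 17x_2
  leading term x_1x_2: subtract (-65/24x_2)·f_1 from 65/12x_1x_2 - 5/2x_1 - 7/24x_2^4 - 7/6x_2^3 + 5/4x_2^2 + 17x_2 → -5/2x_1 - 7/24x_2^4 + 37/24x_2^3 + 145/12x_2^2 - 127/4x_2
  leading term x_1: subtract (5/4)·f_1 from -5/2x_1 - 7/24x_2^4 + 37/24x_2^3 + 145/12x_2^2 - 127/4x_2 → -7/24x_2^4 + 37/24x_2^3 + 65/6x_2^2 - 147/4x_2 + 45/2
  leading term x_2^4: subtract (7/12x_2^2)·h_5 from -7/24x_2^4 + 37/24x_2^3 + 65/6x_2^2 - 147/4x_2 + 45/2 → 43/12x_2^3 + 67/12x_2^2 - 147/4x_2 + 45/2
  leading term x_2^3: subtract (-43/6x_2)·h_5 from 43/12x_2^3 + 67/12x_2^2 - 147/4x_2 + 45/2 → -39/2x_2^2 + 111/4x_2 + 45/2
  leading term x_2^2: subtract (39)·h_5 from -39/2x_2^2 + 111/4x_2 + 45/2 → 657/4x_2 - 657/2
  leading term x_2: subtract (657/115)·h_6 from 657/4x_2 - 657/2 → 0
  remainder 0.

S(f_1,h_5): leading monomials are coprime, so the S-polynomial reduces to 0 (Buchberger's first criterion).
S(f_2,h_5): leading monomials are coprime, so the S-polynomial reduces to 0 (Buchberger's first criterion).
S(f_3,h_5): leading monomials are coprime, so the S-polynomial reduces to 0 (Buchberger's first criterion).
S(f_4,h_5): lcm = x_1x_2^2. S = -20/3x_1x_2 + 18x_1 + 5/12x_2^3 - 1/12x_2^2 + 11/2x_2.
  leading term x_1x_2: subtract (10/3x_2)·f_1 from -20/3x_1x_2 + 18x_1 + 5/12x_2^3 - 1/12x_2^2 + 11/2x_2 → 18x_1 - 35/12x_2^3 - 161/12x_2^2 + 131/2x_2
  leading term x_1: subtract (-9)·f_1 from 18x_1 - 35/12x_2^3 - 161/12x_2^2 + 131/2x_2 → -35/12x_2^3 - 53/12x_2^2 + 203/2x_2 - 162
  leading term x_2^3: subtract (35/6x_2)·h_5 from -35/12x_2^3 - 53/12x_2^2 + 203/2x_2 - 162 → 16x_2^2 + 49x_2 - 162
  leading term x_2^2: subtract (-32)·h_5 from 16x_2^2 + 49x_2 - 162 → -63x_2 + 126
  leading term x_2: subtract (-252/115)·h_6 from -63x_2 + 126 → 0
  remainder 0.

S(f_1,h_6): leading monomials are coprime, so the S-polynomial reduces to 0 (Buchberger's first criterion).
S(f_2,h_6): leading monomials are coprime, so the S-polynomial reduces to 0 (Buchberger's first criterion).
S(f_3,h_6): leading monomials are coprime, so the S-polynomial reduces to 0 (Buchberger's first criterion).
S(f_4,h_6): lcm = x_1x_2. S = 7/3x_1 + 5/12x_2^2 - 1/12x_2 + 11/2.
  leading term x_1: subtract (-7/6)·f_1 from 7/3x_1 + 5/12x_2^2 - 1/12x_2 + 11/2 → 19/12x_2^2 + 55/12x_2 - 31/2
  leading term x_2^2: subtract (-19/6)·h_5 from 19/12x_2^2 + 55/12x_2 - 31/2 → -13/2x_2 + 13
  leading term x_2: subtract (-26/115)·h_6 from -13/2x_2 + 13 → 0
  remainder 0.

S(h_5,h_6): lcm = x_2^2. S = 9x_2 - 18.
  leading term x_2: subtract (36/115)·h_6 from 9x_2 - 18 → 0
  remainder 0.

Every S-polynomial of the final basis reduces to 0, so we have a Gröbner basis.
Inter-reduce: drop elements whose leading term is divisible by another's, tail-reduce, and make monic.
Reduced Gröbner basis: {x_1 + 3, x_2 - 2}.

The lex basis is triangular: the last element involves only x_2. Solving x_2 - 2 = 0 gives x_2 ∈ {2}; substituting each value into the earlier elements determines the remaining variables.
  x_2 = 2: the earlier basis element becomes x_1 + 3 = 0, giving x_1 = -3 — point (-3, 2).
Each listed point satisfies every original equation (direct substitution).
Zero-dimensionality of the ideal guarantees finitely many solutions over ℂ.

{(-3, 2)}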